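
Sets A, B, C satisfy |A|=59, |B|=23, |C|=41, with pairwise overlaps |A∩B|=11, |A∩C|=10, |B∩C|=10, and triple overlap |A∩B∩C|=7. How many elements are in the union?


|A∪B∪C| = |A|+|B|+|C| - |A∩B|-|A∩C|-|B∩C| + |A∩B∩C|
= 59+23+41 - 11-10-10 + 7
= 123 - 31 + 7
= 99

|A ∪ B ∪ C| = 99


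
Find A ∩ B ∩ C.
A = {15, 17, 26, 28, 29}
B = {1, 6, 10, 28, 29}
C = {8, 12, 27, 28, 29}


A ∩ B = {28, 29}
(A ∩ B) ∩ C = {28, 29}

A ∩ B ∩ C = {28, 29}


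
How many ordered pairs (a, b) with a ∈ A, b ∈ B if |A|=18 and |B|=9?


|A × B| = |A| × |B|
= 18 × 9
= 162

|A × B| = 162


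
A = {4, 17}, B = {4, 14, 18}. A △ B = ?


A △ B = (A \ B) ∪ (B \ A) = elements in exactly one of A or B
A \ B = {17}
B \ A = {14, 18}
A △ B = {14, 17, 18}

A △ B = {14, 17, 18}


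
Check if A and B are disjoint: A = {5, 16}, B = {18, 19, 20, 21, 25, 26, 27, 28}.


Disjoint means A ∩ B = ∅.
A ∩ B = ∅
A ∩ B = ∅, so A and B are disjoint.

Yes, A and B are disjoint


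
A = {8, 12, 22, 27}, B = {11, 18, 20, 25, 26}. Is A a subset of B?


A ⊆ B means every element of A is in B.
Elements in A not in B: {8, 12, 22, 27}
So A ⊄ B.

No, A ⊄ B


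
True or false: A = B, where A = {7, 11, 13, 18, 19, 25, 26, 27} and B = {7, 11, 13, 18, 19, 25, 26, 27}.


Two sets are equal iff they have exactly the same elements.
A = {7, 11, 13, 18, 19, 25, 26, 27}
B = {7, 11, 13, 18, 19, 25, 26, 27}
Same elements → A = B

Yes, A = B


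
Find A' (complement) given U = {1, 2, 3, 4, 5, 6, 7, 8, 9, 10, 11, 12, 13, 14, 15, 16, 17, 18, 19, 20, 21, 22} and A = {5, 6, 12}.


Aᶜ = U \ A = elements in U but not in A
U = {1, 2, 3, 4, 5, 6, 7, 8, 9, 10, 11, 12, 13, 14, 15, 16, 17, 18, 19, 20, 21, 22}
A = {5, 6, 12}
Aᶜ = {1, 2, 3, 4, 7, 8, 9, 10, 11, 13, 14, 15, 16, 17, 18, 19, 20, 21, 22}

Aᶜ = {1, 2, 3, 4, 7, 8, 9, 10, 11, 13, 14, 15, 16, 17, 18, 19, 20, 21, 22}


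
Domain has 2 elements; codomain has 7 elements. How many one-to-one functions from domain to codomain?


An injection sends each of |A| = 2 inputs to a distinct output in B.
# injections = |B|·(|B|-1)·…·(|B|-|A|+1) = 7! / (7 - 2)!
= 7 × 6
= 42

Number of injections = 42


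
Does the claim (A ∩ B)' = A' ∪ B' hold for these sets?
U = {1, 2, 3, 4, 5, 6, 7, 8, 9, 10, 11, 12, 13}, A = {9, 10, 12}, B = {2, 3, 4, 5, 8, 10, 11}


LHS: A ∩ B = {10}
(A ∩ B)' = U \ (A ∩ B) = {1, 2, 3, 4, 5, 6, 7, 8, 9, 11, 12, 13}
A' = {1, 2, 3, 4, 5, 6, 7, 8, 11, 13}, B' = {1, 6, 7, 9, 12, 13}
Claimed RHS: A' ∪ B' = {1, 2, 3, 4, 5, 6, 7, 8, 9, 11, 12, 13}
Identity is VALID: LHS = RHS = {1, 2, 3, 4, 5, 6, 7, 8, 9, 11, 12, 13} ✓

Identity is valid. (A ∩ B)' = A' ∪ B' = {1, 2, 3, 4, 5, 6, 7, 8, 9, 11, 12, 13}


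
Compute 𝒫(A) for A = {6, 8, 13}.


|A| = 3, so |P(A)| = 2^3 = 8
Enumerate subsets by cardinality (0 to 3):
∅, {6}, {8}, {13}, {6, 8}, {6, 13}, {8, 13}, {6, 8, 13}

P(A) has 8 subsets: ∅, {6}, {8}, {13}, {6, 8}, {6, 13}, {8, 13}, {6, 8, 13}


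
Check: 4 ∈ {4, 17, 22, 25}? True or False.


A = {4, 17, 22, 25}
Checking if 4 is in A
4 is in A → True

4 ∈ A


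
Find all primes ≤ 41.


Checking each candidate:
Condition: primes ≤ 41
Result = {2, 3, 5, 7, 11, 13, 17, 19, 23, 29, 31, 37, 41}

{2, 3, 5, 7, 11, 13, 17, 19, 23, 29, 31, 37, 41}


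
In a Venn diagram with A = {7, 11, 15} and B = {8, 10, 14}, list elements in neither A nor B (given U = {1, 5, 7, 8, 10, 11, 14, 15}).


A = {7, 11, 15}
B = {8, 10, 14}
Region: in neither A nor B (given U = {1, 5, 7, 8, 10, 11, 14, 15})
Elements: {1, 5}

Elements in neither A nor B (given U = {1, 5, 7, 8, 10, 11, 14, 15}): {1, 5}


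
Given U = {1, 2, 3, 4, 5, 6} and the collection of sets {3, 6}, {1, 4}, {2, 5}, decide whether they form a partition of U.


A partition requires: (1) non-empty parts, (2) pairwise disjoint, (3) union = U
Parts: {3, 6}, {1, 4}, {2, 5}
Union of parts: {1, 2, 3, 4, 5, 6}
U = {1, 2, 3, 4, 5, 6}
All non-empty? True
Pairwise disjoint? True
Covers U? True

Yes, valid partition


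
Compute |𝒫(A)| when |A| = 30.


Number of subsets = 2^n
= 2^30
= 1073741824

|P(A)| = 1073741824


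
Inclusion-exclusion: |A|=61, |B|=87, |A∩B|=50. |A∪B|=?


|A ∪ B| = |A| + |B| - |A ∩ B|
= 61 + 87 - 50
= 98

|A ∪ B| = 98


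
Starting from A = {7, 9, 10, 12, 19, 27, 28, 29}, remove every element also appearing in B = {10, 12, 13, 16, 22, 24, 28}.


A \ B = elements in A but not in B
A = {7, 9, 10, 12, 19, 27, 28, 29}
B = {10, 12, 13, 16, 22, 24, 28}
Remove from A any elements in B
A \ B = {7, 9, 19, 27, 29}

A \ B = {7, 9, 19, 27, 29}


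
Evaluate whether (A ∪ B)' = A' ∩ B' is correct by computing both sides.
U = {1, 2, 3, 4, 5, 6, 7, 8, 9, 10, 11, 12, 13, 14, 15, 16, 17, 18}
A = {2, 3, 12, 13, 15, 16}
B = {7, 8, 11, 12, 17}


LHS: A ∪ B = {2, 3, 7, 8, 11, 12, 13, 15, 16, 17}
(A ∪ B)' = U \ (A ∪ B) = {1, 4, 5, 6, 9, 10, 14, 18}
A' = {1, 4, 5, 6, 7, 8, 9, 10, 11, 14, 17, 18}, B' = {1, 2, 3, 4, 5, 6, 9, 10, 13, 14, 15, 16, 18}
Claimed RHS: A' ∩ B' = {1, 4, 5, 6, 9, 10, 14, 18}
Identity is VALID: LHS = RHS = {1, 4, 5, 6, 9, 10, 14, 18} ✓

Identity is valid. (A ∪ B)' = A' ∩ B' = {1, 4, 5, 6, 9, 10, 14, 18}


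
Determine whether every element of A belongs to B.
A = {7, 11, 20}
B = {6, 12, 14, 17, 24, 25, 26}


A ⊆ B means every element of A is in B.
Elements in A not in B: {7, 11, 20}
So A ⊄ B.

No, A ⊄ B


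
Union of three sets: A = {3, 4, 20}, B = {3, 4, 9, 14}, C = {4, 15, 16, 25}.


A ∪ B = {3, 4, 9, 14, 20}
(A ∪ B) ∪ C = {3, 4, 9, 14, 15, 16, 20, 25}

A ∪ B ∪ C = {3, 4, 9, 14, 15, 16, 20, 25}


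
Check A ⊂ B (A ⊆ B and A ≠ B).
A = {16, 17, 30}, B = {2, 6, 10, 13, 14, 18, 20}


A ⊂ B requires: A ⊆ B AND A ≠ B.
A ⊆ B? No
A ⊄ B, so A is not a proper subset.

No, A is not a proper subset of B


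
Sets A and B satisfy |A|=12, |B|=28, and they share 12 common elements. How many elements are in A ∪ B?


|A ∪ B| = |A| + |B| - |A ∩ B|
= 12 + 28 - 12
= 28

|A ∪ B| = 28


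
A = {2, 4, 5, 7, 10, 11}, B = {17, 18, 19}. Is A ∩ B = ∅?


Disjoint means A ∩ B = ∅.
A ∩ B = ∅
A ∩ B = ∅, so A and B are disjoint.

Yes, A and B are disjoint


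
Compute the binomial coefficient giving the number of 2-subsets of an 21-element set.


C(n,k) = n! / (k!(n-k)!)
C(21,2) = 21! / (2!19!)
= 210

C(21,2) = 210


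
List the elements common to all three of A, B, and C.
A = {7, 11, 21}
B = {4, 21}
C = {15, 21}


A ∩ B = {21}
(A ∩ B) ∩ C = {21}

A ∩ B ∩ C = {21}


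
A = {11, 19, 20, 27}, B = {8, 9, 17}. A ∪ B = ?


A ∪ B = all elements in A or B (or both)
A = {11, 19, 20, 27}
B = {8, 9, 17}
A ∪ B = {8, 9, 11, 17, 19, 20, 27}

A ∪ B = {8, 9, 11, 17, 19, 20, 27}


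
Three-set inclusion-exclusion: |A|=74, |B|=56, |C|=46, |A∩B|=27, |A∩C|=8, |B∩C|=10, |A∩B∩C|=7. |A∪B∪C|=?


|A∪B∪C| = |A|+|B|+|C| - |A∩B|-|A∩C|-|B∩C| + |A∩B∩C|
= 74+56+46 - 27-8-10 + 7
= 176 - 45 + 7
= 138

|A ∪ B ∪ C| = 138


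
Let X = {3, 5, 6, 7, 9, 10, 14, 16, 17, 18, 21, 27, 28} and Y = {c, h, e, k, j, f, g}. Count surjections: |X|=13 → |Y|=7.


n = |X| = 13, k = |Y| = 7. Surjections via inclusion-exclusion:
S(n,k) = Σ(-1)^i × C(k,i) × (k-i)^n, i=0 to k
i=0: (-1)^0×C(7,0)×7^13 = 96889010407
i=1: (-1)^1×C(7,1)×6^13 = -91424858112
i=2: (-1)^2×C(7,2)×5^13 = 25634765625
i=3: (-1)^3×C(7,3)×4^13 = -2348810240
i=4: (-1)^4×C(7,4)×3^13 = 55801305
i=5: (-1)^5×C(7,5)×2^13 = -172032
i=6: (-1)^6×C(7,6)×1^13 = 7
i=7: (-1)^7×C(7,7)×0^13 = 0
Total = 28805736960

Number of surjections = 28805736960


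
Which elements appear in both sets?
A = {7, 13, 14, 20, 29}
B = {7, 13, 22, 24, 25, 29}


A ∩ B = elements in both A and B
A = {7, 13, 14, 20, 29}
B = {7, 13, 22, 24, 25, 29}
A ∩ B = {7, 13, 29}

A ∩ B = {7, 13, 29}


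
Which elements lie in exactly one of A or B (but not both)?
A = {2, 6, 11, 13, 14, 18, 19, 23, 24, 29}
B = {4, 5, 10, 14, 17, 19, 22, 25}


A △ B = (A \ B) ∪ (B \ A) = elements in exactly one of A or B
A \ B = {2, 6, 11, 13, 18, 23, 24, 29}
B \ A = {4, 5, 10, 17, 22, 25}
A △ B = {2, 4, 5, 6, 10, 11, 13, 17, 18, 22, 23, 24, 25, 29}

A △ B = {2, 4, 5, 6, 10, 11, 13, 17, 18, 22, 23, 24, 25, 29}


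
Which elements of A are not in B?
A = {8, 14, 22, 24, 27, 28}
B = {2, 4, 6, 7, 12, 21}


A \ B = elements in A but not in B
A = {8, 14, 22, 24, 27, 28}
B = {2, 4, 6, 7, 12, 21}
Remove from A any elements in B
A \ B = {8, 14, 22, 24, 27, 28}

A \ B = {8, 14, 22, 24, 27, 28}


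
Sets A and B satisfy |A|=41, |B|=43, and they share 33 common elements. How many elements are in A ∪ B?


|A ∪ B| = |A| + |B| - |A ∩ B|
= 41 + 43 - 33
= 51

|A ∪ B| = 51


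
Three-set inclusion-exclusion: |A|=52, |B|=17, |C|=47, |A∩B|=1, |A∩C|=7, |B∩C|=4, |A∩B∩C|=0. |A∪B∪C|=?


|A∪B∪C| = |A|+|B|+|C| - |A∩B|-|A∩C|-|B∩C| + |A∩B∩C|
= 52+17+47 - 1-7-4 + 0
= 116 - 12 + 0
= 104

|A ∪ B ∪ C| = 104


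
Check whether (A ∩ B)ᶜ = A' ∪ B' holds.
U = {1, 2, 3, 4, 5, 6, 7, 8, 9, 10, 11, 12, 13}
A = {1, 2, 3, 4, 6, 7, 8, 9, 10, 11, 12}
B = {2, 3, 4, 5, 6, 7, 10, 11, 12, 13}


LHS: A ∩ B = {2, 3, 4, 6, 7, 10, 11, 12}
(A ∩ B)' = U \ (A ∩ B) = {1, 5, 8, 9, 13}
A' = {5, 13}, B' = {1, 8, 9}
Claimed RHS: A' ∪ B' = {1, 5, 8, 9, 13}
Identity is VALID: LHS = RHS = {1, 5, 8, 9, 13} ✓

Identity is valid. (A ∩ B)' = A' ∪ B' = {1, 5, 8, 9, 13}


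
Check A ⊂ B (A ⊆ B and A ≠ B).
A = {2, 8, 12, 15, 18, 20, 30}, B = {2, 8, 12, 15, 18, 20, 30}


A ⊂ B requires: A ⊆ B AND A ≠ B.
A ⊆ B? Yes
A = B? Yes
A = B, so A is not a PROPER subset.

No, A is not a proper subset of B


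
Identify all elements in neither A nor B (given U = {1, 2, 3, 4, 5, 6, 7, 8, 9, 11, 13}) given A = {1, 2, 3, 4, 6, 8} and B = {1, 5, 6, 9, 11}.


A = {1, 2, 3, 4, 6, 8}
B = {1, 5, 6, 9, 11}
Region: in neither A nor B (given U = {1, 2, 3, 4, 5, 6, 7, 8, 9, 11, 13})
Elements: {7, 13}

Elements in neither A nor B (given U = {1, 2, 3, 4, 5, 6, 7, 8, 9, 11, 13}): {7, 13}


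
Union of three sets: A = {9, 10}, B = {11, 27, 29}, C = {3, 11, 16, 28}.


A ∪ B = {9, 10, 11, 27, 29}
(A ∪ B) ∪ C = {3, 9, 10, 11, 16, 27, 28, 29}

A ∪ B ∪ C = {3, 9, 10, 11, 16, 27, 28, 29}


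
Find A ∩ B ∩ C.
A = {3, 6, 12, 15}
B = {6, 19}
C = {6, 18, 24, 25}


A ∩ B = {6}
(A ∩ B) ∩ C = {6}

A ∩ B ∩ C = {6}


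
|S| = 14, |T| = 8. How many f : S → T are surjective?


n = |S| = 14, k = |T| = 8. Surjections via inclusion-exclusion:
S(n,k) = Σ(-1)^i × C(k,i) × (k-i)^n, i=0 to k
i=0: (-1)^0×C(8,0)×8^14 = 4398046511104
i=1: (-1)^1×C(8,1)×7^14 = -5425784582792
i=2: (-1)^2×C(8,2)×6^14 = 2194196594688
i=3: (-1)^3×C(8,3)×5^14 = -341796875000
i=4: (-1)^4×C(8,4)×4^14 = 18790481920
i=5: (-1)^5×C(8,5)×3^14 = -267846264
i=6: (-1)^6×C(8,6)×2^14 = 458752
i=7: (-1)^7×C(8,7)×1^14 = -8
i=8: (-1)^8×C(8,8)×0^14 = 0
Total = 843184742400

Number of surjections = 843184742400


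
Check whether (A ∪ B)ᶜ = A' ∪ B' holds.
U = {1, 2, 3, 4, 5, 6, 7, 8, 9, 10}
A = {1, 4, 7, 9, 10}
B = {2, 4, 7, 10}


LHS: A ∪ B = {1, 2, 4, 7, 9, 10}
(A ∪ B)' = U \ (A ∪ B) = {3, 5, 6, 8}
A' = {2, 3, 5, 6, 8}, B' = {1, 3, 5, 6, 8, 9}
Claimed RHS: A' ∪ B' = {1, 2, 3, 5, 6, 8, 9}
Identity is INVALID: LHS = {3, 5, 6, 8} but the RHS claimed here equals {1, 2, 3, 5, 6, 8, 9}. The correct form is (A ∪ B)' = A' ∩ B'.

Identity is invalid: (A ∪ B)' = {3, 5, 6, 8} but A' ∪ B' = {1, 2, 3, 5, 6, 8, 9}. The correct De Morgan law is (A ∪ B)' = A' ∩ B'.


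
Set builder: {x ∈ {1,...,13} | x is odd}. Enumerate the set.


Checking each candidate:
Condition: odd numbers in {1,...,13}
Result = {1, 3, 5, 7, 9, 11, 13}

{1, 3, 5, 7, 9, 11, 13}


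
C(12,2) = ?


C(n,k) = n! / (k!(n-k)!)
C(12,2) = 12! / (2!10!)
= 66

C(12,2) = 66


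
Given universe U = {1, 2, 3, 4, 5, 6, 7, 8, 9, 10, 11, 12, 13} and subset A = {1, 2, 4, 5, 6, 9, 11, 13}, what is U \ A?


Aᶜ = U \ A = elements in U but not in A
U = {1, 2, 3, 4, 5, 6, 7, 8, 9, 10, 11, 12, 13}
A = {1, 2, 4, 5, 6, 9, 11, 13}
Aᶜ = {3, 7, 8, 10, 12}

Aᶜ = {3, 7, 8, 10, 12}


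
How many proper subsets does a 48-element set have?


Total subsets = 2^n = 2^48 = 281474976710656
Proper subsets exclude the set itself: 2^n - 1
= 281474976710656 - 1
= 281474976710655

Number of proper subsets = 281474976710655


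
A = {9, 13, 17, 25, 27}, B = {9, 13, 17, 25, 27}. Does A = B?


Two sets are equal iff they have exactly the same elements.
A = {9, 13, 17, 25, 27}
B = {9, 13, 17, 25, 27}
Same elements → A = B

Yes, A = B


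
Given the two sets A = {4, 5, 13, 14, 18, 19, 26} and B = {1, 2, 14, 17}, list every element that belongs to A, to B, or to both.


A ∪ B = all elements in A or B (or both)
A = {4, 5, 13, 14, 18, 19, 26}
B = {1, 2, 14, 17}
A ∪ B = {1, 2, 4, 5, 13, 14, 17, 18, 19, 26}

A ∪ B = {1, 2, 4, 5, 13, 14, 17, 18, 19, 26}


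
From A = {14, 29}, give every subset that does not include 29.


A subset of A that omits 29 is a subset of A \ {29}, so there are 2^(n-1) = 2^1 = 2 of them.
Subsets excluding 29: ∅, {14}

Subsets excluding 29 (2 total): ∅, {14}


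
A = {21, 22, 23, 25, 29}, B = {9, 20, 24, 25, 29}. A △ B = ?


A △ B = (A \ B) ∪ (B \ A) = elements in exactly one of A or B
A \ B = {21, 22, 23}
B \ A = {9, 20, 24}
A △ B = {9, 20, 21, 22, 23, 24}

A △ B = {9, 20, 21, 22, 23, 24}


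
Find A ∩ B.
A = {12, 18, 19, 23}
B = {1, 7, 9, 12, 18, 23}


A ∩ B = elements in both A and B
A = {12, 18, 19, 23}
B = {1, 7, 9, 12, 18, 23}
A ∩ B = {12, 18, 23}

A ∩ B = {12, 18, 23}


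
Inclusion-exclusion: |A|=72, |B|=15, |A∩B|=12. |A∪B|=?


|A ∪ B| = |A| + |B| - |A ∩ B|
= 72 + 15 - 12
= 75

|A ∪ B| = 75


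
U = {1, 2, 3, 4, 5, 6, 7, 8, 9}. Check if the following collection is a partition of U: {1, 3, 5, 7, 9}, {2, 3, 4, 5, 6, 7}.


A partition requires: (1) non-empty parts, (2) pairwise disjoint, (3) union = U
Parts: {1, 3, 5, 7, 9}, {2, 3, 4, 5, 6, 7}
Union of parts: {1, 2, 3, 4, 5, 6, 7, 9}
U = {1, 2, 3, 4, 5, 6, 7, 8, 9}
All non-empty? True
Pairwise disjoint? False
Covers U? False

No, not a valid partition


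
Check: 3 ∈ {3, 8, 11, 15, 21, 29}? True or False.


A = {3, 8, 11, 15, 21, 29}
Checking if 3 is in A
3 is in A → True

3 ∈ A


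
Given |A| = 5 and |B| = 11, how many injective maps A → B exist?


An injection sends each of |A| = 5 inputs to a distinct output in B.
# injections = |B|·(|B|-1)·…·(|B|-|A|+1) = 11! / (11 - 5)!
= 11 × 10 × 9 × 8 × 7
= 55440

Number of injections = 55440


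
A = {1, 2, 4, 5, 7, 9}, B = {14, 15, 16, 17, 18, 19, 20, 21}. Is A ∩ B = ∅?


Disjoint means A ∩ B = ∅.
A ∩ B = ∅
A ∩ B = ∅, so A and B are disjoint.

Yes, A and B are disjoint


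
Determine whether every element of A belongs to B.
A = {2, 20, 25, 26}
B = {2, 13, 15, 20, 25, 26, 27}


A ⊆ B means every element of A is in B.
All elements of A are in B.
So A ⊆ B.

Yes, A ⊆ B


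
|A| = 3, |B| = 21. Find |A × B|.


|A × B| = |A| × |B|
= 3 × 21
= 63

|A × B| = 63


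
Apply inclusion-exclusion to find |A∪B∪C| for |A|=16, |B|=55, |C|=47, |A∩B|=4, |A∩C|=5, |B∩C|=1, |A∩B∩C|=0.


|A∪B∪C| = |A|+|B|+|C| - |A∩B|-|A∩C|-|B∩C| + |A∩B∩C|
= 16+55+47 - 4-5-1 + 0
= 118 - 10 + 0
= 108

|A ∪ B ∪ C| = 108


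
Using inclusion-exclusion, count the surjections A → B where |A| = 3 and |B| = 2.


n = |A| = 3, k = |B| = 2. Surjections via inclusion-exclusion:
S(n,k) = Σ(-1)^i × C(k,i) × (k-i)^n, i=0 to k
i=0: (-1)^0×C(2,0)×2^3 = 8
i=1: (-1)^1×C(2,1)×1^3 = -2
i=2: (-1)^2×C(2,2)×0^3 = 0
Total = 6

Number of surjections = 6


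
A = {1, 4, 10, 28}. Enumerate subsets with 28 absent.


A subset of A that omits 28 is a subset of A \ {28}, so there are 2^(n-1) = 2^3 = 8 of them.
Subsets excluding 28: ∅, {1}, {4}, {10}, {1, 4}, {1, 10}, {4, 10}, {1, 4, 10}

Subsets excluding 28 (8 total): ∅, {1}, {4}, {10}, {1, 4}, {1, 10}, {4, 10}, {1, 4, 10}


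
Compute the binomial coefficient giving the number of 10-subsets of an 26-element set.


C(n,k) = n! / (k!(n-k)!)
C(26,10) = 26! / (10!16!)
= 5311735

C(26,10) = 5311735


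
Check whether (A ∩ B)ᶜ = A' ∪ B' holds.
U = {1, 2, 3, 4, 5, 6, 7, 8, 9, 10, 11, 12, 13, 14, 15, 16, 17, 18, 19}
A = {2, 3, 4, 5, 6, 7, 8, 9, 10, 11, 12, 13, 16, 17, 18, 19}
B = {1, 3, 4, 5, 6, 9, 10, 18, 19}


LHS: A ∩ B = {3, 4, 5, 6, 9, 10, 18, 19}
(A ∩ B)' = U \ (A ∩ B) = {1, 2, 7, 8, 11, 12, 13, 14, 15, 16, 17}
A' = {1, 14, 15}, B' = {2, 7, 8, 11, 12, 13, 14, 15, 16, 17}
Claimed RHS: A' ∪ B' = {1, 2, 7, 8, 11, 12, 13, 14, 15, 16, 17}
Identity is VALID: LHS = RHS = {1, 2, 7, 8, 11, 12, 13, 14, 15, 16, 17} ✓

Identity is valid. (A ∩ B)' = A' ∪ B' = {1, 2, 7, 8, 11, 12, 13, 14, 15, 16, 17}


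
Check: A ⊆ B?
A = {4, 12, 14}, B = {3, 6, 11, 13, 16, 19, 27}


A ⊆ B means every element of A is in B.
Elements in A not in B: {4, 12, 14}
So A ⊄ B.

No, A ⊄ B


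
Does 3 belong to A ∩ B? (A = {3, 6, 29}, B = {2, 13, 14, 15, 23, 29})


A = {3, 6, 29}, B = {2, 13, 14, 15, 23, 29}
A ∩ B = elements in both A and B
A ∩ B = {29}
Checking if 3 ∈ A ∩ B
3 is not in A ∩ B → False

3 ∉ A ∩ B


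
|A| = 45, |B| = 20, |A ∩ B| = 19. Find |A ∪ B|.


|A ∪ B| = |A| + |B| - |A ∩ B|
= 45 + 20 - 19
= 46

|A ∪ B| = 46


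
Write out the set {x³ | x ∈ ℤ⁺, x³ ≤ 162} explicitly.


Checking each candidate:
Condition: positive perfect cubes ≤ 162
Result = {1, 8, 27, 64, 125}

{1, 8, 27, 64, 125}


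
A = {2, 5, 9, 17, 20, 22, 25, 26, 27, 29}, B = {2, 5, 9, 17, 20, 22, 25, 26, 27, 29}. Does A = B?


Two sets are equal iff they have exactly the same elements.
A = {2, 5, 9, 17, 20, 22, 25, 26, 27, 29}
B = {2, 5, 9, 17, 20, 22, 25, 26, 27, 29}
Same elements → A = B

Yes, A = B


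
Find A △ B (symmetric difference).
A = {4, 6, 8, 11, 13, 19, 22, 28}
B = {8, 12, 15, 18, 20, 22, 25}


A △ B = (A \ B) ∪ (B \ A) = elements in exactly one of A or B
A \ B = {4, 6, 11, 13, 19, 28}
B \ A = {12, 15, 18, 20, 25}
A △ B = {4, 6, 11, 12, 13, 15, 18, 19, 20, 25, 28}

A △ B = {4, 6, 11, 12, 13, 15, 18, 19, 20, 25, 28}


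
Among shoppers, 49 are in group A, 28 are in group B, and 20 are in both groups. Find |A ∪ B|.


|A ∪ B| = |A| + |B| - |A ∩ B|
= 49 + 28 - 20
= 57

|A ∪ B| = 57


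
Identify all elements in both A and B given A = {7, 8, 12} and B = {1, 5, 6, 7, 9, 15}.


A = {7, 8, 12}
B = {1, 5, 6, 7, 9, 15}
Region: in both A and B
Elements: {7}

Elements in both A and B: {7}


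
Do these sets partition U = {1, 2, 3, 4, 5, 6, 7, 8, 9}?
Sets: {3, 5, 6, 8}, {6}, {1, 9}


A partition requires: (1) non-empty parts, (2) pairwise disjoint, (3) union = U
Parts: {3, 5, 6, 8}, {6}, {1, 9}
Union of parts: {1, 3, 5, 6, 8, 9}
U = {1, 2, 3, 4, 5, 6, 7, 8, 9}
All non-empty? True
Pairwise disjoint? False
Covers U? False

No, not a valid partition


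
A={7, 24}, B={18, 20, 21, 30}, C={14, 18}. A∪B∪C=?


A ∪ B = {7, 18, 20, 21, 24, 30}
(A ∪ B) ∪ C = {7, 14, 18, 20, 21, 24, 30}

A ∪ B ∪ C = {7, 14, 18, 20, 21, 24, 30}


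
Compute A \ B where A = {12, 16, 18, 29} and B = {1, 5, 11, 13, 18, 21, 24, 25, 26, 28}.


A \ B = elements in A but not in B
A = {12, 16, 18, 29}
B = {1, 5, 11, 13, 18, 21, 24, 25, 26, 28}
Remove from A any elements in B
A \ B = {12, 16, 29}

A \ B = {12, 16, 29}


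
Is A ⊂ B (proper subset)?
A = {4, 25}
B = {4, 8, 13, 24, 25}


A ⊂ B requires: A ⊆ B AND A ≠ B.
A ⊆ B? Yes
A = B? No
A ⊂ B: Yes (A is a proper subset of B)

Yes, A ⊂ B


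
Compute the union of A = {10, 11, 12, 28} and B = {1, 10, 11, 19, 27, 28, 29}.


A ∪ B = all elements in A or B (or both)
A = {10, 11, 12, 28}
B = {1, 10, 11, 19, 27, 28, 29}
A ∪ B = {1, 10, 11, 12, 19, 27, 28, 29}

A ∪ B = {1, 10, 11, 12, 19, 27, 28, 29}


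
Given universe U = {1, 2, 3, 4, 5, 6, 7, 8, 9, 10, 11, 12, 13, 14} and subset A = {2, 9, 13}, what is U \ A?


Aᶜ = U \ A = elements in U but not in A
U = {1, 2, 3, 4, 5, 6, 7, 8, 9, 10, 11, 12, 13, 14}
A = {2, 9, 13}
Aᶜ = {1, 3, 4, 5, 6, 7, 8, 10, 11, 12, 14}

Aᶜ = {1, 3, 4, 5, 6, 7, 8, 10, 11, 12, 14}


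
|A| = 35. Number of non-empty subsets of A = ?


Total subsets = 2^n = 2^35 = 34359738368
Non-empty subsets exclude the empty set: 2^n - 1
= 34359738368 - 1
= 34359738367

Number of non-empty subsets = 34359738367


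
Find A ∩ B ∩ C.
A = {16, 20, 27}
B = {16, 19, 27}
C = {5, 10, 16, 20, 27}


A ∩ B = {16, 27}
(A ∩ B) ∩ C = {16, 27}

A ∩ B ∩ C = {16, 27}


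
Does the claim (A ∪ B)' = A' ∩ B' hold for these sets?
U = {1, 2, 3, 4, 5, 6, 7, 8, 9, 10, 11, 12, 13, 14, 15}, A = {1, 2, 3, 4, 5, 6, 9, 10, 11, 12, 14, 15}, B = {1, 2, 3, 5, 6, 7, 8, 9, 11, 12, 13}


LHS: A ∪ B = {1, 2, 3, 4, 5, 6, 7, 8, 9, 10, 11, 12, 13, 14, 15}
(A ∪ B)' = U \ (A ∪ B) = ∅
A' = {7, 8, 13}, B' = {4, 10, 14, 15}
Claimed RHS: A' ∩ B' = ∅
Identity is VALID: LHS = RHS = ∅ ✓

Identity is valid. (A ∪ B)' = A' ∩ B' = ∅


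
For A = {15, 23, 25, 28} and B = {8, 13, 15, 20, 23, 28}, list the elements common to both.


A ∩ B = elements in both A and B
A = {15, 23, 25, 28}
B = {8, 13, 15, 20, 23, 28}
A ∩ B = {15, 23, 28}

A ∩ B = {15, 23, 28}


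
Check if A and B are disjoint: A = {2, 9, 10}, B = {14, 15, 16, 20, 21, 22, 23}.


Disjoint means A ∩ B = ∅.
A ∩ B = ∅
A ∩ B = ∅, so A and B are disjoint.

Yes, A and B are disjoint


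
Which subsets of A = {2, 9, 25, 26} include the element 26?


A subset of A contains 26 iff the remaining 3 elements form any subset of A \ {26}.
Count: 2^(n-1) = 2^3 = 8
Subsets containing 26: {26}, {2, 26}, {9, 26}, {25, 26}, {2, 9, 26}, {2, 25, 26}, {9, 25, 26}, {2, 9, 25, 26}

Subsets containing 26 (8 total): {26}, {2, 26}, {9, 26}, {25, 26}, {2, 9, 26}, {2, 25, 26}, {9, 25, 26}, {2, 9, 25, 26}


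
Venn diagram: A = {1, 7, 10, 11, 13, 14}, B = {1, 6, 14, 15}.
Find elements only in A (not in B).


A = {1, 7, 10, 11, 13, 14}
B = {1, 6, 14, 15}
Region: only in A (not in B)
Elements: {7, 10, 11, 13}

Elements only in A (not in B): {7, 10, 11, 13}


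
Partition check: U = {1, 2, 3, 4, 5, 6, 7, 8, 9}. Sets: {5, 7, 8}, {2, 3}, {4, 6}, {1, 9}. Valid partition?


A partition requires: (1) non-empty parts, (2) pairwise disjoint, (3) union = U
Parts: {5, 7, 8}, {2, 3}, {4, 6}, {1, 9}
Union of parts: {1, 2, 3, 4, 5, 6, 7, 8, 9}
U = {1, 2, 3, 4, 5, 6, 7, 8, 9}
All non-empty? True
Pairwise disjoint? True
Covers U? True

Yes, valid partition


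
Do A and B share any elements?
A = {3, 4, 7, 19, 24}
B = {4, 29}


Disjoint means A ∩ B = ∅.
A ∩ B = {4}
A ∩ B ≠ ∅, so A and B are NOT disjoint.

Yes — A and B share the element(s) of A ∩ B = {4}, so they are not disjoint


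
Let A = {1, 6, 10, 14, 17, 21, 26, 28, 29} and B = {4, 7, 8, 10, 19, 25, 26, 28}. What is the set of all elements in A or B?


A ∪ B = all elements in A or B (or both)
A = {1, 6, 10, 14, 17, 21, 26, 28, 29}
B = {4, 7, 8, 10, 19, 25, 26, 28}
A ∪ B = {1, 4, 6, 7, 8, 10, 14, 17, 19, 21, 25, 26, 28, 29}

A ∪ B = {1, 4, 6, 7, 8, 10, 14, 17, 19, 21, 25, 26, 28, 29}


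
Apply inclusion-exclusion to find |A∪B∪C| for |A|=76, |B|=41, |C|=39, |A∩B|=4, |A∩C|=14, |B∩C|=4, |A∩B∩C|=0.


|A∪B∪C| = |A|+|B|+|C| - |A∩B|-|A∩C|-|B∩C| + |A∩B∩C|
= 76+41+39 - 4-14-4 + 0
= 156 - 22 + 0
= 134

|A ∪ B ∪ C| = 134


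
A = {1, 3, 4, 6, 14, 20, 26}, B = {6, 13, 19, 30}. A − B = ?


A \ B = elements in A but not in B
A = {1, 3, 4, 6, 14, 20, 26}
B = {6, 13, 19, 30}
Remove from A any elements in B
A \ B = {1, 3, 4, 14, 20, 26}

A \ B = {1, 3, 4, 14, 20, 26}


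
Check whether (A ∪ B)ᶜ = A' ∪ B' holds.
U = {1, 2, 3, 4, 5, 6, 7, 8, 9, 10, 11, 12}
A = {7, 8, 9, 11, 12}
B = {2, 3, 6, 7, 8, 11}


LHS: A ∪ B = {2, 3, 6, 7, 8, 9, 11, 12}
(A ∪ B)' = U \ (A ∪ B) = {1, 4, 5, 10}
A' = {1, 2, 3, 4, 5, 6, 10}, B' = {1, 4, 5, 9, 10, 12}
Claimed RHS: A' ∪ B' = {1, 2, 3, 4, 5, 6, 9, 10, 12}
Identity is INVALID: LHS = {1, 4, 5, 10} but the RHS claimed here equals {1, 2, 3, 4, 5, 6, 9, 10, 12}. The correct form is (A ∪ B)' = A' ∩ B'.

Identity is invalid: (A ∪ B)' = {1, 4, 5, 10} but A' ∪ B' = {1, 2, 3, 4, 5, 6, 9, 10, 12}. The correct De Morgan law is (A ∪ B)' = A' ∩ B'.


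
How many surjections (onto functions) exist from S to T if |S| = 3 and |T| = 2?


n = |S| = 3, k = |T| = 2. Surjections via inclusion-exclusion:
S(n,k) = Σ(-1)^i × C(k,i) × (k-i)^n, i=0 to k
i=0: (-1)^0×C(2,0)×2^3 = 8
i=1: (-1)^1×C(2,1)×1^3 = -2
i=2: (-1)^2×C(2,2)×0^3 = 0
Total = 6

Number of surjections = 6


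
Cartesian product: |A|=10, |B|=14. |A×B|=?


|A × B| = |A| × |B|
= 10 × 14
= 140

|A × B| = 140


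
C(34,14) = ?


C(n,k) = n! / (k!(n-k)!)
C(34,14) = 34! / (14!20!)
= 1391975640

C(34,14) = 1391975640


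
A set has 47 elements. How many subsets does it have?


Number of subsets = 2^n
= 2^47
= 140737488355328

|P(A)| = 140737488355328


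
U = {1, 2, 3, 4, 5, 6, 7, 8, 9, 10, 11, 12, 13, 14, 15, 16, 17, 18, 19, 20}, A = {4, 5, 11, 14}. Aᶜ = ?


Aᶜ = U \ A = elements in U but not in A
U = {1, 2, 3, 4, 5, 6, 7, 8, 9, 10, 11, 12, 13, 14, 15, 16, 17, 18, 19, 20}
A = {4, 5, 11, 14}
Aᶜ = {1, 2, 3, 6, 7, 8, 9, 10, 12, 13, 15, 16, 17, 18, 19, 20}

Aᶜ = {1, 2, 3, 6, 7, 8, 9, 10, 12, 13, 15, 16, 17, 18, 19, 20}


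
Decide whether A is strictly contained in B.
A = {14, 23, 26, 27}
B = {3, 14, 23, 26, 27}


A ⊂ B requires: A ⊆ B AND A ≠ B.
A ⊆ B? Yes
A = B? No
A ⊂ B: Yes (A is a proper subset of B)

Yes, A ⊂ B


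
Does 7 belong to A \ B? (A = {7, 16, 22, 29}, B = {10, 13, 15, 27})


A = {7, 16, 22, 29}, B = {10, 13, 15, 27}
A \ B = elements in A but not in B
A \ B = {7, 16, 22, 29}
Checking if 7 ∈ A \ B
7 is in A \ B → True

7 ∈ A \ B


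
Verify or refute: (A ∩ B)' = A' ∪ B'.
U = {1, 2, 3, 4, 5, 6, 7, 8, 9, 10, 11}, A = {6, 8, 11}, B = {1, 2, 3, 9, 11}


LHS: A ∩ B = {11}
(A ∩ B)' = U \ (A ∩ B) = {1, 2, 3, 4, 5, 6, 7, 8, 9, 10}
A' = {1, 2, 3, 4, 5, 7, 9, 10}, B' = {4, 5, 6, 7, 8, 10}
Claimed RHS: A' ∪ B' = {1, 2, 3, 4, 5, 6, 7, 8, 9, 10}
Identity is VALID: LHS = RHS = {1, 2, 3, 4, 5, 6, 7, 8, 9, 10} ✓

Identity is valid. (A ∩ B)' = A' ∪ B' = {1, 2, 3, 4, 5, 6, 7, 8, 9, 10}


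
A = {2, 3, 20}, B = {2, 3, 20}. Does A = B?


Two sets are equal iff they have exactly the same elements.
A = {2, 3, 20}
B = {2, 3, 20}
Same elements → A = B

Yes, A = B


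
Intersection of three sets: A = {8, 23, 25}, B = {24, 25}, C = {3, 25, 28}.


A ∩ B = {25}
(A ∩ B) ∩ C = {25}

A ∩ B ∩ C = {25}


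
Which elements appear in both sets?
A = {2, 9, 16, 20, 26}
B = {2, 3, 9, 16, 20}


A ∩ B = elements in both A and B
A = {2, 9, 16, 20, 26}
B = {2, 3, 9, 16, 20}
A ∩ B = {2, 9, 16, 20}

A ∩ B = {2, 9, 16, 20}


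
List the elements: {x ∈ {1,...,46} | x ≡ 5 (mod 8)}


Checking each candidate:
Condition: x in {1,...,46} with x ≡ 5 (mod 8)
Result = {5, 13, 21, 29, 37, 45}

{5, 13, 21, 29, 37, 45}


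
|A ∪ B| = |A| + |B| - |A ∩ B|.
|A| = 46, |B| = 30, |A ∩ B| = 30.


|A ∪ B| = |A| + |B| - |A ∩ B|
= 46 + 30 - 30
= 46

|A ∪ B| = 46


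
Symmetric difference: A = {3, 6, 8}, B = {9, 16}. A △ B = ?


A △ B = (A \ B) ∪ (B \ A) = elements in exactly one of A or B
A \ B = {3, 6, 8}
B \ A = {9, 16}
A △ B = {3, 6, 8, 9, 16}

A △ B = {3, 6, 8, 9, 16}


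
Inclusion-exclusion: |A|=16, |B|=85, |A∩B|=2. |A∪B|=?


|A ∪ B| = |A| + |B| - |A ∩ B|
= 16 + 85 - 2
= 99

|A ∪ B| = 99


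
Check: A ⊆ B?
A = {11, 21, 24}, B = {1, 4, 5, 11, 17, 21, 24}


A ⊆ B means every element of A is in B.
All elements of A are in B.
So A ⊆ B.

Yes, A ⊆ B


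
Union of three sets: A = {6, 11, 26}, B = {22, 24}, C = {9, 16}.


A ∪ B = {6, 11, 22, 24, 26}
(A ∪ B) ∪ C = {6, 9, 11, 16, 22, 24, 26}

A ∪ B ∪ C = {6, 9, 11, 16, 22, 24, 26}


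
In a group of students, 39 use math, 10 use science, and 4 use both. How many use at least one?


|A ∪ B| = |A| + |B| - |A ∩ B|
= 39 + 10 - 4
= 45

|A ∪ B| = 45


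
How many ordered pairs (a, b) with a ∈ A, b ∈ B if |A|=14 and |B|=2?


|A × B| = |A| × |B|
= 14 × 2
= 28

|A × B| = 28


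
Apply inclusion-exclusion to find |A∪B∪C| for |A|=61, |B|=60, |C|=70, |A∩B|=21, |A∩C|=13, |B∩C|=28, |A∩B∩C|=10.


|A∪B∪C| = |A|+|B|+|C| - |A∩B|-|A∩C|-|B∩C| + |A∩B∩C|
= 61+60+70 - 21-13-28 + 10
= 191 - 62 + 10
= 139

|A ∪ B ∪ C| = 139


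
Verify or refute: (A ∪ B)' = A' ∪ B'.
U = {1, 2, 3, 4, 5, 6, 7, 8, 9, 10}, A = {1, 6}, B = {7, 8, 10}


LHS: A ∪ B = {1, 6, 7, 8, 10}
(A ∪ B)' = U \ (A ∪ B) = {2, 3, 4, 5, 9}
A' = {2, 3, 4, 5, 7, 8, 9, 10}, B' = {1, 2, 3, 4, 5, 6, 9}
Claimed RHS: A' ∪ B' = {1, 2, 3, 4, 5, 6, 7, 8, 9, 10}
Identity is INVALID: LHS = {2, 3, 4, 5, 9} but the RHS claimed here equals {1, 2, 3, 4, 5, 6, 7, 8, 9, 10}. The correct form is (A ∪ B)' = A' ∩ B'.

Identity is invalid: (A ∪ B)' = {2, 3, 4, 5, 9} but A' ∪ B' = {1, 2, 3, 4, 5, 6, 7, 8, 9, 10}. The correct De Morgan law is (A ∪ B)' = A' ∩ B'.


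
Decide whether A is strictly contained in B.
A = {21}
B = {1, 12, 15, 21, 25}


A ⊂ B requires: A ⊆ B AND A ≠ B.
A ⊆ B? Yes
A = B? No
A ⊂ B: Yes (A is a proper subset of B)

Yes, A ⊂ B


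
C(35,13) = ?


C(n,k) = n! / (k!(n-k)!)
C(35,13) = 35! / (13!22!)
= 1476337800

C(35,13) = 1476337800


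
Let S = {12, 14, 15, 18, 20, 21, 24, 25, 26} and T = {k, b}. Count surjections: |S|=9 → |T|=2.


n = |S| = 9, k = |T| = 2. Surjections via inclusion-exclusion:
S(n,k) = Σ(-1)^i × C(k,i) × (k-i)^n, i=0 to k
i=0: (-1)^0×C(2,0)×2^9 = 512
i=1: (-1)^1×C(2,1)×1^9 = -2
i=2: (-1)^2×C(2,2)×0^9 = 0
Total = 510

Number of surjections = 510


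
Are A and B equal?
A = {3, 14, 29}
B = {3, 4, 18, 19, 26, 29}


Two sets are equal iff they have exactly the same elements.
A = {3, 14, 29}
B = {3, 4, 18, 19, 26, 29}
Differences: {4, 14, 18, 19, 26}
A ≠ B

No, A ≠ B


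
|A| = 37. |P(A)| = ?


Number of subsets = 2^n
= 2^37
= 137438953472

|P(A)| = 137438953472


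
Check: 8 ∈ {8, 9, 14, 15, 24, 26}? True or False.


A = {8, 9, 14, 15, 24, 26}
Checking if 8 is in A
8 is in A → True

8 ∈ A


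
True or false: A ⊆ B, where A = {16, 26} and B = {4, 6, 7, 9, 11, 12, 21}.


A ⊆ B means every element of A is in B.
Elements in A not in B: {16, 26}
So A ⊄ B.

No, A ⊄ B


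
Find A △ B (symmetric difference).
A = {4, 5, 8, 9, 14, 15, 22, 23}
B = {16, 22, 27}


A △ B = (A \ B) ∪ (B \ A) = elements in exactly one of A or B
A \ B = {4, 5, 8, 9, 14, 15, 23}
B \ A = {16, 27}
A △ B = {4, 5, 8, 9, 14, 15, 16, 23, 27}

A △ B = {4, 5, 8, 9, 14, 15, 16, 23, 27}


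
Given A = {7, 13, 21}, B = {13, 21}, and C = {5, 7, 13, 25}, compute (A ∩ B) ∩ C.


A ∩ B = {13, 21}
(A ∩ B) ∩ C = {13}

A ∩ B ∩ C = {13}


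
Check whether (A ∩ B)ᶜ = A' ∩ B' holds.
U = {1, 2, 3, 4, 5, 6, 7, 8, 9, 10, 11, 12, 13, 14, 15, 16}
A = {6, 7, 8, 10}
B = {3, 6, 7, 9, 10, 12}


LHS: A ∩ B = {6, 7, 10}
(A ∩ B)' = U \ (A ∩ B) = {1, 2, 3, 4, 5, 8, 9, 11, 12, 13, 14, 15, 16}
A' = {1, 2, 3, 4, 5, 9, 11, 12, 13, 14, 15, 16}, B' = {1, 2, 4, 5, 8, 11, 13, 14, 15, 16}
Claimed RHS: A' ∩ B' = {1, 2, 4, 5, 11, 13, 14, 15, 16}
Identity is INVALID: LHS = {1, 2, 3, 4, 5, 8, 9, 11, 12, 13, 14, 15, 16} but the RHS claimed here equals {1, 2, 4, 5, 11, 13, 14, 15, 16}. The correct form is (A ∩ B)' = A' ∪ B'.

Identity is invalid: (A ∩ B)' = {1, 2, 3, 4, 5, 8, 9, 11, 12, 13, 14, 15, 16} but A' ∩ B' = {1, 2, 4, 5, 11, 13, 14, 15, 16}. The correct De Morgan law is (A ∩ B)' = A' ∪ B'.


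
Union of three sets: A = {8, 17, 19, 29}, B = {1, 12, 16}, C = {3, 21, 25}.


A ∪ B = {1, 8, 12, 16, 17, 19, 29}
(A ∪ B) ∪ C = {1, 3, 8, 12, 16, 17, 19, 21, 25, 29}

A ∪ B ∪ C = {1, 3, 8, 12, 16, 17, 19, 21, 25, 29}


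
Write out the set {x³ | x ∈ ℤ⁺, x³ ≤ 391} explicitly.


Checking each candidate:
Condition: positive perfect cubes ≤ 391
Result = {1, 8, 27, 64, 125, 216, 343}

{1, 8, 27, 64, 125, 216, 343}


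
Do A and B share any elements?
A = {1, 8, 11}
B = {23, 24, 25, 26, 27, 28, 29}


Disjoint means A ∩ B = ∅.
A ∩ B = ∅
A ∩ B = ∅, so A and B are disjoint.

No — A and B share no elements (A ∩ B = ∅), so they are disjoint


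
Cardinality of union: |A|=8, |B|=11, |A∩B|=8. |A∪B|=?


|A ∪ B| = |A| + |B| - |A ∩ B|
= 8 + 11 - 8
= 11

|A ∪ B| = 11


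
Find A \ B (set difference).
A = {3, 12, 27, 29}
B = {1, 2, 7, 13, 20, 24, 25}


A \ B = elements in A but not in B
A = {3, 12, 27, 29}
B = {1, 2, 7, 13, 20, 24, 25}
Remove from A any elements in B
A \ B = {3, 12, 27, 29}

A \ B = {3, 12, 27, 29}


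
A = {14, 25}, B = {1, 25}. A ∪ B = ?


A ∪ B = all elements in A or B (or both)
A = {14, 25}
B = {1, 25}
A ∪ B = {1, 14, 25}

A ∪ B = {1, 14, 25}


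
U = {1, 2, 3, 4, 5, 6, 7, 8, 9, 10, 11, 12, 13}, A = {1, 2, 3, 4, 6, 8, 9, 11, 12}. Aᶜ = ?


Aᶜ = U \ A = elements in U but not in A
U = {1, 2, 3, 4, 5, 6, 7, 8, 9, 10, 11, 12, 13}
A = {1, 2, 3, 4, 6, 8, 9, 11, 12}
Aᶜ = {5, 7, 10, 13}

Aᶜ = {5, 7, 10, 13}


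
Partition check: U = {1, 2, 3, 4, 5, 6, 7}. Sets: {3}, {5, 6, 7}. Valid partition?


A partition requires: (1) non-empty parts, (2) pairwise disjoint, (3) union = U
Parts: {3}, {5, 6, 7}
Union of parts: {3, 5, 6, 7}
U = {1, 2, 3, 4, 5, 6, 7}
All non-empty? True
Pairwise disjoint? True
Covers U? False

No, not a valid partition


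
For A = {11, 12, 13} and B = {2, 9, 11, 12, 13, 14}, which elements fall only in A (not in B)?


A = {11, 12, 13}
B = {2, 9, 11, 12, 13, 14}
Region: only in A (not in B)
Elements: ∅

Elements only in A (not in B): ∅


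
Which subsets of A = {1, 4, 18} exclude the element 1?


A subset of A that omits 1 is a subset of A \ {1}, so there are 2^(n-1) = 2^2 = 4 of them.
Subsets excluding 1: ∅, {4}, {18}, {4, 18}

Subsets excluding 1 (4 total): ∅, {4}, {18}, {4, 18}


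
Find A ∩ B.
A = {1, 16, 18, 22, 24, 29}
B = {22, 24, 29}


A ∩ B = elements in both A and B
A = {1, 16, 18, 22, 24, 29}
B = {22, 24, 29}
A ∩ B = {22, 24, 29}

A ∩ B = {22, 24, 29}


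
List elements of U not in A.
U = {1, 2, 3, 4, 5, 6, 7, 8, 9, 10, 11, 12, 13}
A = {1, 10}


Aᶜ = U \ A = elements in U but not in A
U = {1, 2, 3, 4, 5, 6, 7, 8, 9, 10, 11, 12, 13}
A = {1, 10}
Aᶜ = {2, 3, 4, 5, 6, 7, 8, 9, 11, 12, 13}

Aᶜ = {2, 3, 4, 5, 6, 7, 8, 9, 11, 12, 13}


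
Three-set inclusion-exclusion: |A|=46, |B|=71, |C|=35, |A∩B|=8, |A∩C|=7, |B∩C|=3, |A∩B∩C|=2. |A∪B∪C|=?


|A∪B∪C| = |A|+|B|+|C| - |A∩B|-|A∩C|-|B∩C| + |A∩B∩C|
= 46+71+35 - 8-7-3 + 2
= 152 - 18 + 2
= 136

|A ∪ B ∪ C| = 136


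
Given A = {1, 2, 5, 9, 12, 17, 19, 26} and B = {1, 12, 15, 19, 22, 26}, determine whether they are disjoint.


Disjoint means A ∩ B = ∅.
A ∩ B = {1, 12, 19, 26}
A ∩ B ≠ ∅, so A and B are NOT disjoint.

No, A and B are not disjoint (A ∩ B = {1, 12, 19, 26})


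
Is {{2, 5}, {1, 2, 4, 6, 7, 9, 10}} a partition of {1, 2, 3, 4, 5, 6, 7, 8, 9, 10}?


A partition requires: (1) non-empty parts, (2) pairwise disjoint, (3) union = U
Parts: {2, 5}, {1, 2, 4, 6, 7, 9, 10}
Union of parts: {1, 2, 4, 5, 6, 7, 9, 10}
U = {1, 2, 3, 4, 5, 6, 7, 8, 9, 10}
All non-empty? True
Pairwise disjoint? False
Covers U? False

No, not a valid partition


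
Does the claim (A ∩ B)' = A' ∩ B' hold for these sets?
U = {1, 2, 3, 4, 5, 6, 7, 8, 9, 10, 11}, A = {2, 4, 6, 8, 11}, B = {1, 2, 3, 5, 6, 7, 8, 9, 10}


LHS: A ∩ B = {2, 6, 8}
(A ∩ B)' = U \ (A ∩ B) = {1, 3, 4, 5, 7, 9, 10, 11}
A' = {1, 3, 5, 7, 9, 10}, B' = {4, 11}
Claimed RHS: A' ∩ B' = ∅
Identity is INVALID: LHS = {1, 3, 4, 5, 7, 9, 10, 11} but the RHS claimed here equals ∅. The correct form is (A ∩ B)' = A' ∪ B'.

Identity is invalid: (A ∩ B)' = {1, 3, 4, 5, 7, 9, 10, 11} but A' ∩ B' = ∅. The correct De Morgan law is (A ∩ B)' = A' ∪ B'.


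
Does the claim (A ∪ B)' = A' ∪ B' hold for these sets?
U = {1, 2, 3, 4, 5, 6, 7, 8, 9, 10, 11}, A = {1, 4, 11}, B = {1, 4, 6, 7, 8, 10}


LHS: A ∪ B = {1, 4, 6, 7, 8, 10, 11}
(A ∪ B)' = U \ (A ∪ B) = {2, 3, 5, 9}
A' = {2, 3, 5, 6, 7, 8, 9, 10}, B' = {2, 3, 5, 9, 11}
Claimed RHS: A' ∪ B' = {2, 3, 5, 6, 7, 8, 9, 10, 11}
Identity is INVALID: LHS = {2, 3, 5, 9} but the RHS claimed here equals {2, 3, 5, 6, 7, 8, 9, 10, 11}. The correct form is (A ∪ B)' = A' ∩ B'.

Identity is invalid: (A ∪ B)' = {2, 3, 5, 9} but A' ∪ B' = {2, 3, 5, 6, 7, 8, 9, 10, 11}. The correct De Morgan law is (A ∪ B)' = A' ∩ B'.


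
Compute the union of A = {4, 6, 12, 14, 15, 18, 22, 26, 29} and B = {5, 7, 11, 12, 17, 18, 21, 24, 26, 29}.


A ∪ B = all elements in A or B (or both)
A = {4, 6, 12, 14, 15, 18, 22, 26, 29}
B = {5, 7, 11, 12, 17, 18, 21, 24, 26, 29}
A ∪ B = {4, 5, 6, 7, 11, 12, 14, 15, 17, 18, 21, 22, 24, 26, 29}

A ∪ B = {4, 5, 6, 7, 11, 12, 14, 15, 17, 18, 21, 22, 24, 26, 29}


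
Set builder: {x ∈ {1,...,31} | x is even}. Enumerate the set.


Checking each candidate:
Condition: even numbers in {1,...,31}
Result = {2, 4, 6, 8, 10, 12, 14, 16, 18, 20, 22, 24, 26, 28, 30}

{2, 4, 6, 8, 10, 12, 14, 16, 18, 20, 22, 24, 26, 28, 30}


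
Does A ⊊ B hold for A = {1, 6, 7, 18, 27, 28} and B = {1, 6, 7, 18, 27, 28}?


A ⊂ B requires: A ⊆ B AND A ≠ B.
A ⊆ B? Yes
A = B? Yes
A = B, so A is not a PROPER subset.

No, A is not a proper subset of B


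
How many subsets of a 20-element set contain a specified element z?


Subsets of A containing z correspond to subsets of A \ {z}, which has 19 elements.
Count = 2^(n-1) = 2^19
= 524288

Number of subsets containing z = 524288


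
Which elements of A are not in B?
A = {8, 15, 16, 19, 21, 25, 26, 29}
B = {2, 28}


A \ B = elements in A but not in B
A = {8, 15, 16, 19, 21, 25, 26, 29}
B = {2, 28}
Remove from A any elements in B
A \ B = {8, 15, 16, 19, 21, 25, 26, 29}

A \ B = {8, 15, 16, 19, 21, 25, 26, 29}


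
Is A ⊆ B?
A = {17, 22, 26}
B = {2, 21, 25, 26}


A ⊆ B means every element of A is in B.
Elements in A not in B: {17, 22}
So A ⊄ B.

No, A ⊄ B


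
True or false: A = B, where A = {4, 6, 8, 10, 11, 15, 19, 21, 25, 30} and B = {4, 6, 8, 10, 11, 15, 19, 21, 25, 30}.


Two sets are equal iff they have exactly the same elements.
A = {4, 6, 8, 10, 11, 15, 19, 21, 25, 30}
B = {4, 6, 8, 10, 11, 15, 19, 21, 25, 30}
Same elements → A = B

Yes, A = B


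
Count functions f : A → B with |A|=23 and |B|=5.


Each of |A| = 23 inputs maps to any of |B| = 5 outputs.
# functions = |B|^|A| = 5^23
= 11920928955078125

Number of functions = 11920928955078125


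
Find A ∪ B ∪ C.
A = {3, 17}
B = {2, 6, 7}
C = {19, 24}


A ∪ B = {2, 3, 6, 7, 17}
(A ∪ B) ∪ C = {2, 3, 6, 7, 17, 19, 24}

A ∪ B ∪ C = {2, 3, 6, 7, 17, 19, 24}


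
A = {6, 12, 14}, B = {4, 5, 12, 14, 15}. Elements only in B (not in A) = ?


A = {6, 12, 14}
B = {4, 5, 12, 14, 15}
Region: only in B (not in A)
Elements: {4, 5, 15}

Elements only in B (not in A): {4, 5, 15}


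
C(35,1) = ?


C(n,k) = n! / (k!(n-k)!)
C(35,1) = 35! / (1!34!)
= 35

C(35,1) = 35


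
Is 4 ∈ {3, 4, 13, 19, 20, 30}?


A = {3, 4, 13, 19, 20, 30}
Checking if 4 is in A
4 is in A → True

4 ∈ A


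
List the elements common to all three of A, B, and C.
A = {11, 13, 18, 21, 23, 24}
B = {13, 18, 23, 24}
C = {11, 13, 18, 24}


A ∩ B = {13, 18, 23, 24}
(A ∩ B) ∩ C = {13, 18, 24}

A ∩ B ∩ C = {13, 18, 24}
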